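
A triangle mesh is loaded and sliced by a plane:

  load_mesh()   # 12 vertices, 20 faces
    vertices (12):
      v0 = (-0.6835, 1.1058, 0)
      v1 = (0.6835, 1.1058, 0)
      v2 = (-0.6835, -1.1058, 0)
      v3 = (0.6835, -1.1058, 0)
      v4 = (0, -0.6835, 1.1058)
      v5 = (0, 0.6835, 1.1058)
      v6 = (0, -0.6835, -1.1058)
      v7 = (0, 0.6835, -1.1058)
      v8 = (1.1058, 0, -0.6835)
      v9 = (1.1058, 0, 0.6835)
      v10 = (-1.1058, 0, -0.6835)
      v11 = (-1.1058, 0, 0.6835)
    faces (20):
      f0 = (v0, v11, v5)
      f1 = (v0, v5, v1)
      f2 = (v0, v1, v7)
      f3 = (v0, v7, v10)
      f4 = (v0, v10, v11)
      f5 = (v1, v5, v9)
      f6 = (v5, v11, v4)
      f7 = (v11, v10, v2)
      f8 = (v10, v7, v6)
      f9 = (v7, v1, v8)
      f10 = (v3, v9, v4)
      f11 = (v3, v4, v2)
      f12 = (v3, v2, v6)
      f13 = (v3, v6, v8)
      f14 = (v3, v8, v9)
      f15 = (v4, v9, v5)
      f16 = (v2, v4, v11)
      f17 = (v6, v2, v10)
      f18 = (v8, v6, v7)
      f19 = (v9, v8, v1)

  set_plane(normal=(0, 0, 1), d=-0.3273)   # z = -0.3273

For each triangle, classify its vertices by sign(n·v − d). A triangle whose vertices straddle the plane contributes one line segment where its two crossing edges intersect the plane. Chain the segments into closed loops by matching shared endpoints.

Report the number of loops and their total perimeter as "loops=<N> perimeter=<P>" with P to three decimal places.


Straddling triangles (10 of 20):
  (v0,v1,v7) [++-] → (0.481194, 0.980806, -0.3273)–(-0.481194, 0.980806, -0.3273)  len=0.9624
  (v0,v7,v10) [+--] → (-0.481194, 0.980806, -0.3273)–(-0.885722, 0.576278, -0.3273)  len=0.5721
  (v0,v10,v11) [+-+] → (-0.885722, 0.576278, -0.3273)–(-1.1058, 0, -0.3273)  len=0.6169
  (v11,v10,v2) [+-+] → (-1.1058, 0, -0.3273)–(-0.885722, -0.576278, -0.3273)  len=0.6169
  (v7,v1,v8) [-+-] → (0.481194, 0.980806, -0.3273)–(0.885722, 0.576278, -0.3273)  len=0.5721
  (v3,v2,v6) [++-] → (-0.481194, -0.980806, -0.3273)–(0.481194, -0.980806, -0.3273)  len=0.9624
  (v3,v6,v8) [+--] → (0.481194, -0.980806, -0.3273)–(0.885722, -0.576278, -0.3273)  len=0.5721
  (v3,v8,v9) [+-+] → (0.885722, -0.576278, -0.3273)–(1.1058, 0, -0.3273)  len=0.6169
  (v6,v2,v10) [-+-] → (-0.481194, -0.980806, -0.3273)–(-0.885722, -0.576278, -0.3273)  len=0.5721
  (v9,v8,v1) [+-+] → (1.1058, 0, -0.3273)–(0.885722, 0.576278, -0.3273)  len=0.6169

Chained into 1 loop(s):
  loop 1: 10 segments, perimeter = 6.6806
Total perimeter = 6.681

loops=1 perimeter=6.681


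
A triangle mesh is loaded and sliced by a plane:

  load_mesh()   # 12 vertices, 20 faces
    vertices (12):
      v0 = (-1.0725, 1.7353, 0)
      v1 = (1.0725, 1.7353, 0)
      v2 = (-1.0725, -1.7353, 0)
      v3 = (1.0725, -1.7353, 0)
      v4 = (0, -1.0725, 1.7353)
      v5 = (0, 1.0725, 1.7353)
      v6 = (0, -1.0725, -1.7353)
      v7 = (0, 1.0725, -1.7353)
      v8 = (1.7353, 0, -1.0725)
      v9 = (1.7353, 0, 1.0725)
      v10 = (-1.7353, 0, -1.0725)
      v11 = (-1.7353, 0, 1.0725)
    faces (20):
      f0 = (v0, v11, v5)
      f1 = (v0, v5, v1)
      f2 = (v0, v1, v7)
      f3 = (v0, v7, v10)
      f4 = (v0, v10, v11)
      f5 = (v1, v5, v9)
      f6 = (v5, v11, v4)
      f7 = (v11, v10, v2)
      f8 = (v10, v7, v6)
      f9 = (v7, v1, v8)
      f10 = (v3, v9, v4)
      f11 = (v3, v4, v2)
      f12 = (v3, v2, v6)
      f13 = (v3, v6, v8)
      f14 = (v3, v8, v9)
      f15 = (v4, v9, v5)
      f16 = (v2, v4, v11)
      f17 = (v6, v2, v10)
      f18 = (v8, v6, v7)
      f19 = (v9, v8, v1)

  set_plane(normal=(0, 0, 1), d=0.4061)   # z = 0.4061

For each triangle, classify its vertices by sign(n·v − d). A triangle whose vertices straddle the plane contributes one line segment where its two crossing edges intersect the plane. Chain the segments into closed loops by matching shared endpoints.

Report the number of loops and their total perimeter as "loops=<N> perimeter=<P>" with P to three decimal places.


loops=1 perimeter=10.742

Straddling triangles (10 of 20):
  (v0,v11,v5) [-++] → (-1.32347, 1.07823, 0.4061)–(-0.82151, 1.58019, 0.4061)  len=0.7099
  (v0,v5,v1) [-+-] → (-0.82151, 1.58019, 0.4061)–(0.82151, 1.58019, 0.4061)  len=1.6430
  (v0,v10,v11) [--+] → (-1.7353, 0, 0.4061)–(-1.32347, 1.07823, 0.4061)  len=1.1542
  (v1,v5,v9) [-++] → (0.82151, 1.58019, 0.4061)–(1.32347, 1.07823, 0.4061)  len=0.7099
  (v11,v10,v2) [+--] → (-1.7353, 0, 0.4061)–(-1.32347, -1.07823, 0.4061)  len=1.1542
  (v3,v9,v4) [-++] → (1.32347, -1.07823, 0.4061)–(0.82151, -1.58019, 0.4061)  len=0.7099
  (v3,v4,v2) [-+-] → (0.82151, -1.58019, 0.4061)–(-0.82151, -1.58019, 0.4061)  len=1.6430
  (v3,v8,v9) [--+] → (1.7353, 0, 0.4061)–(1.32347, -1.07823, 0.4061)  len=1.1542
  (v2,v4,v11) [-++] → (-0.82151, -1.58019, 0.4061)–(-1.32347, -1.07823, 0.4061)  len=0.7099
  (v9,v8,v1) [+--] → (1.7353, 0, 0.4061)–(1.32347, 1.07823, 0.4061)  len=1.1542

Chained into 1 loop(s):
  loop 1: 10 segments, perimeter = 10.7424
Total perimeter = 10.742


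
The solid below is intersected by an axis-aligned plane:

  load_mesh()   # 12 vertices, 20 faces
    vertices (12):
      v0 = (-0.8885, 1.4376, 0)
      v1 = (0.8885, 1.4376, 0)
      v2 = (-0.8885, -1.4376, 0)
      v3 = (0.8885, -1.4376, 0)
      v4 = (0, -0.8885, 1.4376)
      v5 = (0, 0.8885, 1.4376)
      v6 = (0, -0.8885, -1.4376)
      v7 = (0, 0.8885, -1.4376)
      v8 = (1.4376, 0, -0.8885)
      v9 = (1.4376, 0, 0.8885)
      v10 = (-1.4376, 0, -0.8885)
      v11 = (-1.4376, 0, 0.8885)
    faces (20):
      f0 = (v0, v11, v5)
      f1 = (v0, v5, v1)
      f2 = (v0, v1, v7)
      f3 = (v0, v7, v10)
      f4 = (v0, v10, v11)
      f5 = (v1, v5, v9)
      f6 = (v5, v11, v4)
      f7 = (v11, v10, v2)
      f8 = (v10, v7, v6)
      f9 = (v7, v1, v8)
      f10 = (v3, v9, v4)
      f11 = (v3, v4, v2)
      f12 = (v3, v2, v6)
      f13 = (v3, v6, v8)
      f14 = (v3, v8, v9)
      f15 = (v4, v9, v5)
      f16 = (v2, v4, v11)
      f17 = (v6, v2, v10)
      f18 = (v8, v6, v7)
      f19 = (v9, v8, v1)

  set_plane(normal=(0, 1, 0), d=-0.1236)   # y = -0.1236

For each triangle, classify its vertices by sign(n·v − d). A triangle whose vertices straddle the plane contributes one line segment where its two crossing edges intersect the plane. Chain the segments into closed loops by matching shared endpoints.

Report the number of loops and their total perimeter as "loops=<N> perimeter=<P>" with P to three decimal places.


loops=1 perimeter=9.412

Straddling triangles (10 of 20):
  (v5,v11,v4) [++-] → (-1.23761, -0.1236, 0.964886)–(0, -0.1236, 1.4376)  len=1.3248
  (v11,v10,v2) [++-] → (-1.39039, -0.1236, -0.81211)–(-1.39039, -0.1236, 0.81211)  len=1.6242
  (v10,v7,v6) [++-] → (0, -0.1236, -1.4376)–(-1.23761, -0.1236, -0.964886)  len=1.3248
  (v3,v9,v4) [-+-] → (1.39039, -0.1236, 0.81211)–(1.23761, -0.1236, 0.964886)  len=0.2161
  (v3,v6,v8) [--+] → (1.23761, -0.1236, -0.964886)–(1.39039, -0.1236, -0.81211)  len=0.2161
  (v3,v8,v9) [-++] → (1.39039, -0.1236, -0.81211)–(1.39039, -0.1236, 0.81211)  len=1.6242
  (v4,v9,v5) [-++] → (1.23761, -0.1236, 0.964886)–(0, -0.1236, 1.4376)  len=1.3248
  (v2,v4,v11) [--+] → (-1.23761, -0.1236, 0.964886)–(-1.39039, -0.1236, 0.81211)  len=0.2161
  (v6,v2,v10) [--+] → (-1.39039, -0.1236, -0.81211)–(-1.23761, -0.1236, -0.964886)  len=0.2161
  (v8,v6,v7) [+-+] → (1.23761, -0.1236, -0.964886)–(0, -0.1236, -1.4376)  len=1.3248

Chained into 1 loop(s):
  loop 1: 10 segments, perimeter = 9.4120
Total perimeter = 9.412


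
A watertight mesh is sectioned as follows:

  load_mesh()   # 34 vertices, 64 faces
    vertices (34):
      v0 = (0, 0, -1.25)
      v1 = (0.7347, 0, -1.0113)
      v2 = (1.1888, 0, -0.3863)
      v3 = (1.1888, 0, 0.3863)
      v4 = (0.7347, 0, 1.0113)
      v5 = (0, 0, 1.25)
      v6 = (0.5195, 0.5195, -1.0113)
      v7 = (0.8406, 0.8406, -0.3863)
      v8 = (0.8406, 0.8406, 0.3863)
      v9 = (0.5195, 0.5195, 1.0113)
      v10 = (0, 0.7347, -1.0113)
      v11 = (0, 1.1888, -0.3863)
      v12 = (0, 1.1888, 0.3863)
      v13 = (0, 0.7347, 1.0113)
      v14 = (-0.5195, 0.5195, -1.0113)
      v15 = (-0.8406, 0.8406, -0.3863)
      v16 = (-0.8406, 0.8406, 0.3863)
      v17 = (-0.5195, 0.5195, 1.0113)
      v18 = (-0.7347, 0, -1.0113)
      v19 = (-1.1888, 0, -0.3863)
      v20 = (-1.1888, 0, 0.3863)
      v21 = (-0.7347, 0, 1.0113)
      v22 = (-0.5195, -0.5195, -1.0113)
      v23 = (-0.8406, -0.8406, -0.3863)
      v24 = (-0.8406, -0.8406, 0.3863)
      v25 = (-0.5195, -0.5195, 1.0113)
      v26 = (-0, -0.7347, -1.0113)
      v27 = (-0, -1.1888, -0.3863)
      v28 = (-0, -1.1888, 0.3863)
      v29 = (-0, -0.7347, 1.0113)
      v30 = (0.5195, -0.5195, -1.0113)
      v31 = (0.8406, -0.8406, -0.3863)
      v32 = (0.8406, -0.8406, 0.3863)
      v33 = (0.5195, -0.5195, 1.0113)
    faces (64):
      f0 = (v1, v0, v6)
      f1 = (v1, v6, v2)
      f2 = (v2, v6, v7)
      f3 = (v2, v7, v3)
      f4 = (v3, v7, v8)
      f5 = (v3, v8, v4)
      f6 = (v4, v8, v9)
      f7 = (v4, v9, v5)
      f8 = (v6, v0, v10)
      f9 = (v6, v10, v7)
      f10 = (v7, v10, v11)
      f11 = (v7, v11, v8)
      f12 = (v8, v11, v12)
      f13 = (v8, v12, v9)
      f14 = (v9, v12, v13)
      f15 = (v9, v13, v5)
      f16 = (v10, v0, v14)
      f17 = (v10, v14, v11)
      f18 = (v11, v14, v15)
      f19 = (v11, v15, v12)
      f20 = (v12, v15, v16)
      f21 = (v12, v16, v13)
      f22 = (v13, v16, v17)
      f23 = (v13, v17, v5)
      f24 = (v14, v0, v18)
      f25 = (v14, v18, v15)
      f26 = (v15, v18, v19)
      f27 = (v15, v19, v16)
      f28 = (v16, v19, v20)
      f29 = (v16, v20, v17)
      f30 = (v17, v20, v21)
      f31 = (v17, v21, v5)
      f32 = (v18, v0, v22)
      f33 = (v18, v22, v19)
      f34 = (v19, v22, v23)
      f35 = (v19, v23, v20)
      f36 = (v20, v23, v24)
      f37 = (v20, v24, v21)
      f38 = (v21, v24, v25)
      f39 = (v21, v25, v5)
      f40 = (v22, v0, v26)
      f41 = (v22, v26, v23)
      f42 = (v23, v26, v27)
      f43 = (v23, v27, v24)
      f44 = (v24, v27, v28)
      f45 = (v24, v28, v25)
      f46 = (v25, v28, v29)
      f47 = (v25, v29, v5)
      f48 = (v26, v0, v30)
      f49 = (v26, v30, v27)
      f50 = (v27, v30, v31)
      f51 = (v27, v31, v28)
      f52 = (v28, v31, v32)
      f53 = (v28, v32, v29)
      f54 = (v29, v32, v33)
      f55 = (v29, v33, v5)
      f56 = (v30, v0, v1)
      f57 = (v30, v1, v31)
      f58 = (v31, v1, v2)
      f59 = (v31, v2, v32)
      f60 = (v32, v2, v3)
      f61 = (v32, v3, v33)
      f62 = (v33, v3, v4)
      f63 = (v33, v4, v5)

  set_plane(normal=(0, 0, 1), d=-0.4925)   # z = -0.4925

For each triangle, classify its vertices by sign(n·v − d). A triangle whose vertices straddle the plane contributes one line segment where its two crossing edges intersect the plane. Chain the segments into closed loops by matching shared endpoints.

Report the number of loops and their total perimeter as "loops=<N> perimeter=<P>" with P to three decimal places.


loops=1 perimeter=6.806

Straddling triangles (16 of 64):
  (v1,v6,v2) [--+] → (1.07507, 0.0882734, -0.4925)–(1.11164, 0, -0.4925)  len=0.0955
  (v2,v6,v7) [+-+] → (1.07507, 0.0882734, -0.4925)–(0.786039, 0.786039, -0.4925)  len=0.7553
  (v6,v10,v7) [--+] → (0.697765, 0.822605, -0.4925)–(0.786039, 0.786039, -0.4925)  len=0.0955
  (v7,v10,v11) [+-+] → (0.697765, 0.822605, -0.4925)–(0, 1.11164, -0.4925)  len=0.7553
  (v10,v14,v11) [--+] → (-0.0882734, 1.07507, -0.4925)–(0, 1.11164, -0.4925)  len=0.0955
  (v11,v14,v15) [+-+] → (-0.0882734, 1.07507, -0.4925)–(-0.786039, 0.786039, -0.4925)  len=0.7553
  (v14,v18,v15) [--+] → (-0.822605, 0.697765, -0.4925)–(-0.786039, 0.786039, -0.4925)  len=0.0955
  (v15,v18,v19) [+-+] → (-0.822605, 0.697765, -0.4925)–(-1.11164, 0, -0.4925)  len=0.7553
  (v18,v22,v19) [--+] → (-1.07507, -0.0882734, -0.4925)–(-1.11164, 0, -0.4925)  len=0.0955
  (v19,v22,v23) [+-+] → (-1.07507, -0.0882734, -0.4925)–(-0.786039, -0.786039, -0.4925)  len=0.7553
  (v22,v26,v23) [--+] → (-0.697765, -0.822605, -0.4925)–(-0.786039, -0.786039, -0.4925)  len=0.0955
  (v23,v26,v27) [+-+] → (-0.697765, -0.822605, -0.4925)–(0, -1.11164, -0.4925)  len=0.7553
  (v26,v30,v27) [--+] → (0.0882734, -1.07507, -0.4925)–(0, -1.11164, -0.4925)  len=0.0955
  (v27,v30,v31) [+-+] → (0.0882734, -1.07507, -0.4925)–(0.786039, -0.786039, -0.4925)  len=0.7553
  (v30,v1,v31) [--+] → (0.822605, -0.697765, -0.4925)–(0.786039, -0.786039, -0.4925)  len=0.0955
  (v31,v1,v2) [+-+] → (0.822605, -0.697765, -0.4925)–(1.11164, 0, -0.4925)  len=0.7553

Chained into 1 loop(s):
  loop 1: 16 segments, perimeter = 6.8065
Total perimeter = 6.806


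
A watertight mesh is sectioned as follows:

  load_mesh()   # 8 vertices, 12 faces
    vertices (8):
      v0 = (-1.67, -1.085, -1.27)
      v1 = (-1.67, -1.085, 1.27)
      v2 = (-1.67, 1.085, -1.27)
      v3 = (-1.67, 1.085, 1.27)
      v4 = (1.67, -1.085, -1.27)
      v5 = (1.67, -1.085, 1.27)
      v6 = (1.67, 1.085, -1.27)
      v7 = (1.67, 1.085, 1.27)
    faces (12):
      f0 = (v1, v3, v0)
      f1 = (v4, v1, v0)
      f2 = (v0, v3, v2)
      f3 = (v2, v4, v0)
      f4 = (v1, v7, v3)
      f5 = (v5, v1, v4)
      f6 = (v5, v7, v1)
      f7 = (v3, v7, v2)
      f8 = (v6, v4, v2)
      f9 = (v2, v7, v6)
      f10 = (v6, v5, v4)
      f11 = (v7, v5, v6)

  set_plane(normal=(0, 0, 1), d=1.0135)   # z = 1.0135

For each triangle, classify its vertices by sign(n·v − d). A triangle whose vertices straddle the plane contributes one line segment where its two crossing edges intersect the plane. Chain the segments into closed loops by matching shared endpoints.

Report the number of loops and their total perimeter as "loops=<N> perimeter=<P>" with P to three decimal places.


Straddling triangles (8 of 12):
  (v1,v3,v0) [++-] → (-1.67, 0.865864, 1.0135)–(-1.67, -1.085, 1.0135)  len=1.9509
  (v4,v1,v0) [-+-] → (-1.33271, -1.085, 1.0135)–(-1.67, -1.085, 1.0135)  len=0.3373
  (v0,v3,v2) [-+-] → (-1.67, 0.865864, 1.0135)–(-1.67, 1.085, 1.0135)  len=0.2191
  (v5,v1,v4) [++-] → (-1.33271, -1.085, 1.0135)–(1.67, -1.085, 1.0135)  len=3.0027
  (v3,v7,v2) [++-] → (1.33271, 1.085, 1.0135)–(-1.67, 1.085, 1.0135)  len=3.0027
  (v2,v7,v6) [-+-] → (1.33271, 1.085, 1.0135)–(1.67, 1.085, 1.0135)  len=0.3373
  (v6,v5,v4) [-+-] → (1.67, -0.865864, 1.0135)–(1.67, -1.085, 1.0135)  len=0.2191
  (v7,v5,v6) [++-] → (1.67, -0.865864, 1.0135)–(1.67, 1.085, 1.0135)  len=1.9509

Chained into 1 loop(s):
  loop 1: 8 segments, perimeter = 11.0200
Total perimeter = 11.020

loops=1 perimeter=11.020


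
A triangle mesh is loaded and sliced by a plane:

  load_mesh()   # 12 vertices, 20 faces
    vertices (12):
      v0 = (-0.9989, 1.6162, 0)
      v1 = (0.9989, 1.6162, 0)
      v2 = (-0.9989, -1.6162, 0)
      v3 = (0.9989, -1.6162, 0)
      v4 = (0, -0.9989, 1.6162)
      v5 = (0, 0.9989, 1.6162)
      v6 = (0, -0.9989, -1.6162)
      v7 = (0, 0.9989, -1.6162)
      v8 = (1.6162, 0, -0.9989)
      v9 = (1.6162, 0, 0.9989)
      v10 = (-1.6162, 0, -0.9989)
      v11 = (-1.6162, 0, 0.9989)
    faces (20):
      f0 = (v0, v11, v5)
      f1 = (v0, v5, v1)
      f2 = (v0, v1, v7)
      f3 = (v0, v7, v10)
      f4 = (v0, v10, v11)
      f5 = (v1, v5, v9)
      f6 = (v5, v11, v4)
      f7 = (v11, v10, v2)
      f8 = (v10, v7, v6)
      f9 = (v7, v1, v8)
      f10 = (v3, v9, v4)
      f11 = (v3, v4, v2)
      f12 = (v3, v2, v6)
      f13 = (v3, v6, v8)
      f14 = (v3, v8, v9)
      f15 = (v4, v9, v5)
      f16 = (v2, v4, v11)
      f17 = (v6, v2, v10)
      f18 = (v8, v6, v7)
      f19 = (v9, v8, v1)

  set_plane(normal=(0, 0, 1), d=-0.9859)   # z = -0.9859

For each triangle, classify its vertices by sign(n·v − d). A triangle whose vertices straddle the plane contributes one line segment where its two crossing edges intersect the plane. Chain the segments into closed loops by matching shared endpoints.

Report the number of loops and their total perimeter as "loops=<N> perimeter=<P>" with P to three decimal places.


Straddling triangles (10 of 20):
  (v0,v1,v7) [++-] → (0.38956, 1.23964, -0.9859)–(-0.38956, 1.23964, -0.9859)  len=0.7791
  (v0,v7,v10) [+--] → (-0.38956, 1.23964, -0.9859)–(-1.60817, 0.0210337, -0.9859)  len=1.7234
  (v0,v10,v11) [+-+] → (-1.60817, 0.0210337, -0.9859)–(-1.6162, 0, -0.9859)  len=0.0225
  (v11,v10,v2) [+-+] → (-1.6162, 0, -0.9859)–(-1.60817, -0.0210337, -0.9859)  len=0.0225
  (v7,v1,v8) [-+-] → (0.38956, 1.23964, -0.9859)–(1.60817, 0.0210337, -0.9859)  len=1.7234
  (v3,v2,v6) [++-] → (-0.38956, -1.23964, -0.9859)–(0.38956, -1.23964, -0.9859)  len=0.7791
  (v3,v6,v8) [+--] → (0.38956, -1.23964, -0.9859)–(1.60817, -0.0210337, -0.9859)  len=1.7234
  (v3,v8,v9) [+-+] → (1.60817, -0.0210337, -0.9859)–(1.6162, 0, -0.9859)  len=0.0225
  (v6,v2,v10) [-+-] → (-0.38956, -1.23964, -0.9859)–(-1.60817, -0.0210337, -0.9859)  len=1.7234
  (v9,v8,v1) [+-+] → (1.6162, 0, -0.9859)–(1.60817, 0.0210337, -0.9859)  len=0.0225

Chained into 1 loop(s):
  loop 1: 10 segments, perimeter = 8.5418
Total perimeter = 8.542

loops=1 perimeter=8.542


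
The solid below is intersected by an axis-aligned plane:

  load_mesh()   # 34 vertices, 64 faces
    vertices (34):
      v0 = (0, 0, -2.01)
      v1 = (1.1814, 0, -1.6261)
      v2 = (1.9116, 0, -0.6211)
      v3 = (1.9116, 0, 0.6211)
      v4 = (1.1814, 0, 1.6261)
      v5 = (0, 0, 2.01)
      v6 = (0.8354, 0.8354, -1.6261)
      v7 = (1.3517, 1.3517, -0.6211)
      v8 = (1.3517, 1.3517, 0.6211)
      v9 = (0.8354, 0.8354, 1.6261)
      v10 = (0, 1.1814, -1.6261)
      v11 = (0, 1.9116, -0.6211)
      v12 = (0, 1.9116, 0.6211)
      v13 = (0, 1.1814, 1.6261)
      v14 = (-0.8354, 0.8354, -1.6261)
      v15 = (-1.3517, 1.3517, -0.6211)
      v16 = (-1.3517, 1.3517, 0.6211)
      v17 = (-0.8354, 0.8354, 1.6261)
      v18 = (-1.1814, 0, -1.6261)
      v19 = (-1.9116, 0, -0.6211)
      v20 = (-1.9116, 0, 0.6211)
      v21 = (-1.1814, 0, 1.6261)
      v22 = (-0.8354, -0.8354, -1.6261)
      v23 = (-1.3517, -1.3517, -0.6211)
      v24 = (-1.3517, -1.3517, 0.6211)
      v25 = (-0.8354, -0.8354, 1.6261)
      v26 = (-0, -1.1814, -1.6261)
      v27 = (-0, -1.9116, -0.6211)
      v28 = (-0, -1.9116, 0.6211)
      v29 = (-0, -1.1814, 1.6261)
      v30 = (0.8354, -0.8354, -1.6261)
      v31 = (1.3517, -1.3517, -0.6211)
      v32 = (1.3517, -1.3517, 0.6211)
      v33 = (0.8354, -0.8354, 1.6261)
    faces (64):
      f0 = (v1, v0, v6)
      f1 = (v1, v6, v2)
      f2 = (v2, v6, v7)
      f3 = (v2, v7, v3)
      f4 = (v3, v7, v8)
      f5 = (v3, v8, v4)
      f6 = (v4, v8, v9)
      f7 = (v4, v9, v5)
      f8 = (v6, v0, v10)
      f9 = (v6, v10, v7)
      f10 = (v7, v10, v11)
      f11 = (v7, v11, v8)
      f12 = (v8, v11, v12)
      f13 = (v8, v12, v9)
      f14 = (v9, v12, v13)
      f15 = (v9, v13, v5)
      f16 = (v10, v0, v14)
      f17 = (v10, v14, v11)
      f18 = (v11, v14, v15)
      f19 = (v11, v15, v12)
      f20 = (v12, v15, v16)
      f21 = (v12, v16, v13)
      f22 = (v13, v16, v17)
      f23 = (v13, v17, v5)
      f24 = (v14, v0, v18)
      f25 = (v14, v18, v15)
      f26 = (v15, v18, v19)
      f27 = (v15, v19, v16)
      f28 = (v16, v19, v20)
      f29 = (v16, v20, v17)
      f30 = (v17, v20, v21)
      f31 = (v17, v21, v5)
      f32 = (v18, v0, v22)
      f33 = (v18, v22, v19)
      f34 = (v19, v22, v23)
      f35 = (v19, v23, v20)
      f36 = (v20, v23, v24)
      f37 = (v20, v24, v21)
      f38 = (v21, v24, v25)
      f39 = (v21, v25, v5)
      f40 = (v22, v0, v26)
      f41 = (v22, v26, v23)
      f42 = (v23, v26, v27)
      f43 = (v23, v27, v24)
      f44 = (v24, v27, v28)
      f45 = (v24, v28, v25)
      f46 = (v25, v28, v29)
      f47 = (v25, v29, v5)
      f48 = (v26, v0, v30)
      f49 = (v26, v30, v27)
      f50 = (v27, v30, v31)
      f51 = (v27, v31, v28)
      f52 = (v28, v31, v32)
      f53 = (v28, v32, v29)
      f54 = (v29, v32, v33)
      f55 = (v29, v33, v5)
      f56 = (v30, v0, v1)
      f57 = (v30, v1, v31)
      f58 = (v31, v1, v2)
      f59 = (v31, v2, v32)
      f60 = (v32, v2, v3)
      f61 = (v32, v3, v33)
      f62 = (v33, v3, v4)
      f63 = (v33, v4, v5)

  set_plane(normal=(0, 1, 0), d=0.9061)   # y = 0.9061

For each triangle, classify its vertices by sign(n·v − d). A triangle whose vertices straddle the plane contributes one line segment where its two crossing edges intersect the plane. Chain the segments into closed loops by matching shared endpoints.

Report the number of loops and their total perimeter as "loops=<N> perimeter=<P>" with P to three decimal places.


loops=1 perimeter=10.567

Straddling triangles (20 of 64):
  (v2,v6,v7) [--+] → (0.9061, 0.9061, -1.48848)–(1.53628, 0.9061, -0.6211)  len=1.0721
  (v2,v7,v3) [-+-] → (1.53628, 0.9061, -0.6211)–(1.53628, 0.9061, -0.211598)  len=0.4095
  (v3,v7,v8) [-++] → (1.53628, 0.9061, -0.211598)–(1.53628, 0.9061, 0.6211)  len=0.8327
  (v3,v8,v4) [-+-] → (1.53628, 0.9061, 0.6211)–(1.29556, 0.9061, 0.952407)  len=0.4095
  (v4,v8,v9) [-+-] → (1.29556, 0.9061, 0.952407)–(0.9061, 0.9061, 1.48848)  len=0.6626
  (v6,v0,v10) [--+] → (0, 0.9061, -1.71556)–(0.664698, 0.9061, -1.6261)  len=0.6707
  (v6,v10,v7) [-++] → (0.664698, 0.9061, -1.6261)–(0.9061, 0.9061, -1.48848)  len=0.2779
  (v8,v12,v9) [++-] → (0.780519, 0.9061, 1.56008)–(0.9061, 0.9061, 1.48848)  len=0.1446
  (v9,v12,v13) [-++] → (0.780519, 0.9061, 1.56008)–(0.664698, 0.9061, 1.6261)  len=0.1333
  (v9,v13,v5) [-+-] → (0.664698, 0.9061, 1.6261)–(0, 0.9061, 1.71556)  len=0.6707
  (v10,v0,v14) [+--] → (0, 0.9061, -1.71556)–(-0.664698, 0.9061, -1.6261)  len=0.6707
  (v10,v14,v11) [+-+] → (-0.664698, 0.9061, -1.6261)–(-0.780519, 0.9061, -1.56008)  len=0.1333
  (v11,v14,v15) [+-+] → (-0.780519, 0.9061, -1.56008)–(-0.9061, 0.9061, -1.48848)  len=0.1446
  (v13,v16,v17) [++-] → (-0.9061, 0.9061, 1.48848)–(-0.664698, 0.9061, 1.6261)  len=0.2779
  (v13,v17,v5) [+--] → (-0.664698, 0.9061, 1.6261)–(0, 0.9061, 1.71556)  len=0.6707
  (v14,v18,v15) [--+] → (-1.29556, 0.9061, -0.952407)–(-0.9061, 0.9061, -1.48848)  len=0.6626
  (v15,v18,v19) [+--] → (-1.29556, 0.9061, -0.952407)–(-1.53628, 0.9061, -0.6211)  len=0.4095
  (v15,v19,v16) [+-+] → (-1.53628, 0.9061, -0.6211)–(-1.53628, 0.9061, 0.211598)  len=0.8327
  (v16,v19,v20) [+--] → (-1.53628, 0.9061, 0.211598)–(-1.53628, 0.9061, 0.6211)  len=0.4095
  (v16,v20,v17) [+--] → (-1.53628, 0.9061, 0.6211)–(-0.9061, 0.9061, 1.48848)  len=1.0721

Chained into 1 loop(s):
  loop 1: 20 segments, perimeter = 10.5672
Total perimeter = 10.567


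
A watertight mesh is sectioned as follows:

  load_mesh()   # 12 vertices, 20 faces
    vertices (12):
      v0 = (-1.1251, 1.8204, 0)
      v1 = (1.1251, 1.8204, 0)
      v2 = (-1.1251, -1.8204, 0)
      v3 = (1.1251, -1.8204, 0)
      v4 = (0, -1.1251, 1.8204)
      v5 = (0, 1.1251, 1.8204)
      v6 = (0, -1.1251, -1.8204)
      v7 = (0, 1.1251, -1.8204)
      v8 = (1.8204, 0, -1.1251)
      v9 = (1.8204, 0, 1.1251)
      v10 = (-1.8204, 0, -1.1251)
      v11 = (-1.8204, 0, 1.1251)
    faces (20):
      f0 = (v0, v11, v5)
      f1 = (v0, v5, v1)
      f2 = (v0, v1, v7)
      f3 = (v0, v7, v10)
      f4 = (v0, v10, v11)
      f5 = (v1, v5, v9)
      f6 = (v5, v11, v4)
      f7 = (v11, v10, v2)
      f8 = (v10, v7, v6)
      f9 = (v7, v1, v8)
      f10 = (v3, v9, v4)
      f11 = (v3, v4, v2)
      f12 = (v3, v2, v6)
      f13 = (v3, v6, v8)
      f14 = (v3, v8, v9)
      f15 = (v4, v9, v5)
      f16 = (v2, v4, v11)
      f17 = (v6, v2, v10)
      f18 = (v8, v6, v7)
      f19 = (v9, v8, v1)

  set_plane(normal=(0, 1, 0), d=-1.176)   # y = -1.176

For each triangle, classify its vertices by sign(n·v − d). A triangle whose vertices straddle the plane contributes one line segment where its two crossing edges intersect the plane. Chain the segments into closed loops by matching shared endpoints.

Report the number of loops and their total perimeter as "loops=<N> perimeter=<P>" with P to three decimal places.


loops=1 perimeter=9.213

Straddling triangles (8 of 20):
  (v11,v10,v2) [++-] → (-1.37123, -1.176, -0.398272)–(-1.37123, -1.176, 0.398272)  len=0.7965
  (v3,v9,v4) [-++] → (1.37123, -1.176, 0.398272)–(0.0823639, -1.176, 1.68714)  len=1.8227
  (v3,v4,v2) [-+-] → (0.0823639, -1.176, 1.68714)–(-0.0823639, -1.176, 1.68714)  len=0.1647
  (v3,v2,v6) [--+] → (-0.0823639, -1.176, -1.68714)–(0.0823639, -1.176, -1.68714)  len=0.1647
  (v3,v6,v8) [-++] → (0.0823639, -1.176, -1.68714)–(1.37123, -1.176, -0.398272)  len=1.8227
  (v3,v8,v9) [-++] → (1.37123, -1.176, -0.398272)–(1.37123, -1.176, 0.398272)  len=0.7965
  (v2,v4,v11) [-++] → (-0.0823639, -1.176, 1.68714)–(-1.37123, -1.176, 0.398272)  len=1.8227
  (v6,v2,v10) [+-+] → (-0.0823639, -1.176, -1.68714)–(-1.37123, -1.176, -0.398272)  len=1.8227

Chained into 1 loop(s):
  loop 1: 8 segments, perimeter = 9.2135
Total perimeter = 9.213


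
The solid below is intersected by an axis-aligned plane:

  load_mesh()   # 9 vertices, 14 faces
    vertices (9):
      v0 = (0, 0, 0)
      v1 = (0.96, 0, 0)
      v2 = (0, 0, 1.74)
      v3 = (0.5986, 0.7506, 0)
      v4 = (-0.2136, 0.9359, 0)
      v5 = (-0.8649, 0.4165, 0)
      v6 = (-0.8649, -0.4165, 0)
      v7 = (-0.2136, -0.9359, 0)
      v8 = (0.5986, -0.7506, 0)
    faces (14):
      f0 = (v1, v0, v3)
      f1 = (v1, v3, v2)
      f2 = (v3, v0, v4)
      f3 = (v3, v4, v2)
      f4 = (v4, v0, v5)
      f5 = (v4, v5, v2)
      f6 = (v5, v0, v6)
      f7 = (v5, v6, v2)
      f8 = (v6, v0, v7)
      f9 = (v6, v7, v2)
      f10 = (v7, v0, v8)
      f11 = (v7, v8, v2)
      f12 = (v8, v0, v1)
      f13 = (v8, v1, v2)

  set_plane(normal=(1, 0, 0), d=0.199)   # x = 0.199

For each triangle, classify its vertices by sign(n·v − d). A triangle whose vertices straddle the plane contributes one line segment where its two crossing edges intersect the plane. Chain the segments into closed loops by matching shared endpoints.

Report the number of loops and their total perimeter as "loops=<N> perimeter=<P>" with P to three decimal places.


Straddling triangles (8 of 14):
  (v1,v0,v3) [+-+] → (0.199, 0, 0)–(0.199, 0.249531, 0)  len=0.2495
  (v1,v3,v2) [++-] → (0.199, 0.249531, 1.16155)–(0.199, 0, 1.37931)  len=0.3312
  (v3,v0,v4) [+--] → (0.199, 0.249531, 0)–(0.199, 0.841767, 0)  len=0.5922
  (v3,v4,v2) [+--] → (0.199, 0.841767, 0)–(0.199, 0.249531, 1.16155)  len=1.3038
  (v7,v0,v8) [--+] → (0.199, -0.249531, 0)–(0.199, -0.841767, 0)  len=0.5922
  (v7,v8,v2) [-+-] → (0.199, -0.841767, 0)–(0.199, -0.249531, 1.16155)  len=1.3038
  (v8,v0,v1) [+-+] → (0.199, -0.249531, 0)–(0.199, 0, 0)  len=0.2495
  (v8,v1,v2) [++-] → (0.199, 0, 1.37931)–(0.199, -0.249531, 1.16155)  len=0.3312

Chained into 1 loop(s):
  loop 1: 8 segments, perimeter = 4.9535
Total perimeter = 4.954

loops=1 perimeter=4.954


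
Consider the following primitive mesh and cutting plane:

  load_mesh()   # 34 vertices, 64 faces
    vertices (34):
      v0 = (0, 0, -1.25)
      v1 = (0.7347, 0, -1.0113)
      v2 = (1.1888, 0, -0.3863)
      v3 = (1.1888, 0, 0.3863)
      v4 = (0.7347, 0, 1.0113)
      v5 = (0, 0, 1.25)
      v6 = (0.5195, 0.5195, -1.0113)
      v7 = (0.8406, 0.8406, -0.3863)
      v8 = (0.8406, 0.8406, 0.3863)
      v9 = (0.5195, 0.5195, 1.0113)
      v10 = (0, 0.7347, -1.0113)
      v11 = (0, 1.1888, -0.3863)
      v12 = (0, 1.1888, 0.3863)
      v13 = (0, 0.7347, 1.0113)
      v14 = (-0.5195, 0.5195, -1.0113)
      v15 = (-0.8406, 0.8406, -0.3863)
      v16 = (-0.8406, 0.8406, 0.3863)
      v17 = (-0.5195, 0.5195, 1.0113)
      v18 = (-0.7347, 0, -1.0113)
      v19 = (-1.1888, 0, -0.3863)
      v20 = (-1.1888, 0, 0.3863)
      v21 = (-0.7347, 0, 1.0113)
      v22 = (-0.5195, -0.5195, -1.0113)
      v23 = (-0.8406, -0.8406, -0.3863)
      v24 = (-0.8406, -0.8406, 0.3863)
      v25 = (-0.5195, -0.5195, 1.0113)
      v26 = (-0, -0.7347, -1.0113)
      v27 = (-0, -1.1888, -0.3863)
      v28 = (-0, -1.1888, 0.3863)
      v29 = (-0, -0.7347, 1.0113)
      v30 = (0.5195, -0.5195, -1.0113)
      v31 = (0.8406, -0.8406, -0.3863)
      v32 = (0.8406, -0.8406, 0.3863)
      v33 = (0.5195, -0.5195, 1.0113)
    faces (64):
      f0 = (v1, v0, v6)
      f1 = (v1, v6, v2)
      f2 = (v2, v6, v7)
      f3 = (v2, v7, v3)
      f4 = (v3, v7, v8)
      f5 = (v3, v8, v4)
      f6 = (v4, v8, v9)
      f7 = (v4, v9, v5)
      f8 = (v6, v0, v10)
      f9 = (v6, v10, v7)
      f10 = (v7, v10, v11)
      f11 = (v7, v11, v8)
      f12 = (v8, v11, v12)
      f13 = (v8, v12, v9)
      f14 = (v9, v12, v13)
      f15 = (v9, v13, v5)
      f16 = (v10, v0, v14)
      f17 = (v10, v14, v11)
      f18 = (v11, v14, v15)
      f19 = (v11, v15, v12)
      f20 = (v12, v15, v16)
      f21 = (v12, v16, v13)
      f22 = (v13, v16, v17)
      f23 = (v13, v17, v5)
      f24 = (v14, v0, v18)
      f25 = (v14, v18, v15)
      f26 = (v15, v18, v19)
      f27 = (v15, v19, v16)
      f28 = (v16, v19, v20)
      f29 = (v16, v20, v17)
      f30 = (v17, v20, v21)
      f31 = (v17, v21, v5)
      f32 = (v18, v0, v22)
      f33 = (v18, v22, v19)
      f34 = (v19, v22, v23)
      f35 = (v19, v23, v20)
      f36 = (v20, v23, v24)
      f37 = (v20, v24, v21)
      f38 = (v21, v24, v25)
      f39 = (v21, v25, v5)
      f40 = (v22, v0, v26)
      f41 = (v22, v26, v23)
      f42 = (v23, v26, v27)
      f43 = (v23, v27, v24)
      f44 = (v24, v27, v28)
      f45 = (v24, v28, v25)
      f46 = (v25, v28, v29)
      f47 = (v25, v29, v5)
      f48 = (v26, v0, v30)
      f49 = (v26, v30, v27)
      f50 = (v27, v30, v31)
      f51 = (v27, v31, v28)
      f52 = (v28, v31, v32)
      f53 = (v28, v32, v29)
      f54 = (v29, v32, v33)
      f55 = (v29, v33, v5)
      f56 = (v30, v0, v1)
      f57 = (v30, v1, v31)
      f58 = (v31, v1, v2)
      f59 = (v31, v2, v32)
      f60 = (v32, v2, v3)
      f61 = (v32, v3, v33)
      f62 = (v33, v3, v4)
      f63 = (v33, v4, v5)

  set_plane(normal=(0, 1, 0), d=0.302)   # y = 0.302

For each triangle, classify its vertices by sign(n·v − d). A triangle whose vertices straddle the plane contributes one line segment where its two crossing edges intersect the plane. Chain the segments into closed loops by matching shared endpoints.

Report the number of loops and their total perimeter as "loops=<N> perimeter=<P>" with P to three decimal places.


loops=1 perimeter=7.148

Straddling triangles (20 of 64):
  (v1,v0,v6) [--+] → (0.302, 0.302, -1.11124)–(0.609598, 0.302, -1.0113)  len=0.3234
  (v1,v6,v2) [-+-] → (0.609598, 0.302, -1.0113)–(0.799717, 0.302, -0.74963)  len=0.3234
  (v2,v6,v7) [-++] → (0.799717, 0.302, -0.74963)–(1.0637, 0.302, -0.3863)  len=0.4491
  (v2,v7,v3) [-+-] → (1.0637, 0.302, -0.3863)–(1.0637, 0.302, 0.10873)  len=0.4950
  (v3,v7,v8) [-++] → (1.0637, 0.302, 0.10873)–(1.0637, 0.302, 0.3863)  len=0.2776
  (v3,v8,v4) [-+-] → (1.0637, 0.302, 0.3863)–(0.772746, 0.302, 0.786758)  len=0.4950
  (v4,v8,v9) [-++] → (0.772746, 0.302, 0.786758)–(0.609598, 0.302, 1.0113)  len=0.2776
  (v4,v9,v5) [-+-] → (0.609598, 0.302, 1.0113)–(0.302, 0.302, 1.11124)  len=0.3234
  (v6,v0,v10) [+-+] → (0.302, 0.302, -1.11124)–(0, 0.302, -1.15188)  len=0.3047
  (v9,v13,v5) [++-] → (0, 0.302, 1.15188)–(0.302, 0.302, 1.11124)  len=0.3047
  (v10,v0,v14) [+-+] → (0, 0.302, -1.15188)–(-0.302, 0.302, -1.11124)  len=0.3047
  (v13,v17,v5) [++-] → (-0.302, 0.302, 1.11124)–(0, 0.302, 1.15188)  len=0.3047
  (v14,v0,v18) [+--] → (-0.302, 0.302, -1.11124)–(-0.609598, 0.302, -1.0113)  len=0.3234
  (v14,v18,v15) [+-+] → (-0.609598, 0.302, -1.0113)–(-0.772746, 0.302, -0.786758)  len=0.2776
  (v15,v18,v19) [+--] → (-0.772746, 0.302, -0.786758)–(-1.0637, 0.302, -0.3863)  len=0.4950
  (v15,v19,v16) [+-+] → (-1.0637, 0.302, -0.3863)–(-1.0637, 0.302, -0.10873)  len=0.2776
  (v16,v19,v20) [+--] → (-1.0637, 0.302, -0.10873)–(-1.0637, 0.302, 0.3863)  len=0.4950
  (v16,v20,v17) [+-+] → (-1.0637, 0.302, 0.3863)–(-0.799717, 0.302, 0.74963)  len=0.4491
  (v17,v20,v21) [+--] → (-0.799717, 0.302, 0.74963)–(-0.609598, 0.302, 1.0113)  len=0.3234
  (v17,v21,v5) [+--] → (-0.609598, 0.302, 1.0113)–(-0.302, 0.302, 1.11124)  len=0.3234

Chained into 1 loop(s):
  loop 1: 20 segments, perimeter = 7.1480
Total perimeter = 7.148


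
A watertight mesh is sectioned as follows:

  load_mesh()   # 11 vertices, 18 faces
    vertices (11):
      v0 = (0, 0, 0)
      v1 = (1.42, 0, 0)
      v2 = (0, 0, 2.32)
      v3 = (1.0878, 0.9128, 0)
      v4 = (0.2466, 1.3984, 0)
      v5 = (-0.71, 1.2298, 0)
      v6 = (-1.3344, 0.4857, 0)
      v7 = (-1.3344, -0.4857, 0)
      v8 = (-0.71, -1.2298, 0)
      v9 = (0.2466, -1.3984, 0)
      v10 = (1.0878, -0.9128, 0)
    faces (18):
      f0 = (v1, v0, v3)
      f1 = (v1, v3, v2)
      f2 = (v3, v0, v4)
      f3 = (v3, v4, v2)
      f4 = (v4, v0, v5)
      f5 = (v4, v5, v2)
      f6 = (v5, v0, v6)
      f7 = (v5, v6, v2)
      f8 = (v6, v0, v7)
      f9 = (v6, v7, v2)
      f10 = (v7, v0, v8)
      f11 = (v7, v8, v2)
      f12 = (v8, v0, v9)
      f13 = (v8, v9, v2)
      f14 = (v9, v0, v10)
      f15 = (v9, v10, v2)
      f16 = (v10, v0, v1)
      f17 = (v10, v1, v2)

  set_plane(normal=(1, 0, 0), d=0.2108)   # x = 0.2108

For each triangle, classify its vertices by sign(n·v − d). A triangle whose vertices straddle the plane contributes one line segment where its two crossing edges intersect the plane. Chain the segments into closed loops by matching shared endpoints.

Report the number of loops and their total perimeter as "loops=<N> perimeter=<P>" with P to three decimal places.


Straddling triangles (12 of 18):
  (v1,v0,v3) [+-+] → (0.2108, 0, 0)–(0.2108, 0.176888, 0)  len=0.1769
  (v1,v3,v2) [++-] → (0.2108, 0.176888, 1.87042)–(0.2108, 0, 1.97559)  len=0.2058
  (v3,v0,v4) [+-+] → (0.2108, 0.176888, 0)–(0.2108, 1.19539, 0)  len=1.0185
  (v3,v4,v2) [++-] → (0.2108, 1.19539, 0.336805)–(0.2108, 0.176888, 1.87042)  len=1.8410
  (v4,v0,v5) [+--] → (0.2108, 1.19539, 0)–(0.2108, 1.39209, 0)  len=0.1967
  (v4,v5,v2) [+--] → (0.2108, 1.39209, 0)–(0.2108, 1.19539, 0.336805)  len=0.3900
  (v8,v0,v9) [--+] → (0.2108, -1.19539, 0)–(0.2108, -1.39209, 0)  len=0.1967
  (v8,v9,v2) [-+-] → (0.2108, -1.39209, 0)–(0.2108, -1.19539, 0.336805)  len=0.3900
  (v9,v0,v10) [+-+] → (0.2108, -1.19539, 0)–(0.2108, -0.176888, 0)  len=1.0185
  (v9,v10,v2) [++-] → (0.2108, -0.176888, 1.87042)–(0.2108, -1.19539, 0.336805)  len=1.8410
  (v10,v0,v1) [+-+] → (0.2108, -0.176888, 0)–(0.2108, 0, 0)  len=0.1769
  (v10,v1,v2) [++-] → (0.2108, 0, 1.97559)–(0.2108, -0.176888, 1.87042)  len=0.2058

Chained into 1 loop(s):
  loop 1: 12 segments, perimeter = 7.6579
Total perimeter = 7.658

loops=1 perimeter=7.658


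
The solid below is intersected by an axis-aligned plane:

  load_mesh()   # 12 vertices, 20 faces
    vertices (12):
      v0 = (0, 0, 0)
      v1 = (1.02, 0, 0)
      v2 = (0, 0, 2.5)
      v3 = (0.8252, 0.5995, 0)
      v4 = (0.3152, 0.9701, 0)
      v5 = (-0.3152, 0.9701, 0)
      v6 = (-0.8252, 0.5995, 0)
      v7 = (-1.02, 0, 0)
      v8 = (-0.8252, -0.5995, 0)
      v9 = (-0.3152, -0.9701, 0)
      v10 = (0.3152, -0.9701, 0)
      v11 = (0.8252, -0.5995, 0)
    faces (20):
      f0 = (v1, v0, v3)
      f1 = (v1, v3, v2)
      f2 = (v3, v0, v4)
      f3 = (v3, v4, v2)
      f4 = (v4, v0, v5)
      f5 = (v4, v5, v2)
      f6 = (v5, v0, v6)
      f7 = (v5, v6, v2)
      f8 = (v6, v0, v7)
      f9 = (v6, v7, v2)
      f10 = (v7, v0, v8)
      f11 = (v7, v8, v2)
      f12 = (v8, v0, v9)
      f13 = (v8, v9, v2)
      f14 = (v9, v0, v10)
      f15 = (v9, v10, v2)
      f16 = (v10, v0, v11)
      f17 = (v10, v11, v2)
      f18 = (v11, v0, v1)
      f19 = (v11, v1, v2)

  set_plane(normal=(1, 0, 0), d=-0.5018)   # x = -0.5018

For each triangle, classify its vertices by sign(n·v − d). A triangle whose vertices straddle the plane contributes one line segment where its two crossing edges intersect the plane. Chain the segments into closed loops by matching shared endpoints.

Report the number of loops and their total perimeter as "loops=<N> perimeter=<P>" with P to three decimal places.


Straddling triangles (8 of 20):
  (v5,v0,v6) [++-] → (-0.5018, 0.364553, 0)–(-0.5018, 0.834504, 0)  len=0.4700
  (v5,v6,v2) [+-+] → (-0.5018, 0.834504, 0)–(-0.5018, 0.364553, 0.979762)  len=1.0866
  (v6,v0,v7) [-+-] → (-0.5018, 0.364553, 0)–(-0.5018, 0, 0)  len=0.3646
  (v6,v7,v2) [--+] → (-0.5018, 0, 1.2701)–(-0.5018, 0.364553, 0.979762)  len=0.4660
  (v7,v0,v8) [-+-] → (-0.5018, 0, 0)–(-0.5018, -0.364553, 0)  len=0.3646
  (v7,v8,v2) [--+] → (-0.5018, -0.364553, 0.979762)–(-0.5018, 0, 1.2701)  len=0.4660
  (v8,v0,v9) [-++] → (-0.5018, -0.364553, 0)–(-0.5018, -0.834504, 0)  len=0.4700
  (v8,v9,v2) [-++] → (-0.5018, -0.834504, 0)–(-0.5018, -0.364553, 0.979762)  len=1.0866

Chained into 1 loop(s):
  loop 1: 8 segments, perimeter = 4.7744
Total perimeter = 4.774

loops=1 perimeter=4.774


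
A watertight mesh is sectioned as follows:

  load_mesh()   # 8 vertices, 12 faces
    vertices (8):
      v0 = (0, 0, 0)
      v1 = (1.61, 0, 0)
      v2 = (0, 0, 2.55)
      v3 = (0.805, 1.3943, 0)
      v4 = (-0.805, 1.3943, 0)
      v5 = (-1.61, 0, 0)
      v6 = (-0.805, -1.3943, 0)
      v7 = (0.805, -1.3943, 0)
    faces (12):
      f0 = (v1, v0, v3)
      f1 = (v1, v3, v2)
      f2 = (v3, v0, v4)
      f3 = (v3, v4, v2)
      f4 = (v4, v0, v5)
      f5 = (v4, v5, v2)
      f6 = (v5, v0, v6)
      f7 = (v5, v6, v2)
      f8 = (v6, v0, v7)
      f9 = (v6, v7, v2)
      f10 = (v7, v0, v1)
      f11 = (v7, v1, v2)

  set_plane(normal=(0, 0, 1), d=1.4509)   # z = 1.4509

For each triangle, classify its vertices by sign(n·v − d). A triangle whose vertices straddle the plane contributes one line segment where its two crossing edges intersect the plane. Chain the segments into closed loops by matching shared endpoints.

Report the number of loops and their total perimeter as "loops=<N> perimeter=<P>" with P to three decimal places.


Straddling triangles (6 of 12):
  (v1,v3,v2) [--+] → (0.346971, 0.600971, 1.4509)–(0.693942, 0, 1.4509)  len=0.6939
  (v3,v4,v2) [--+] → (-0.346971, 0.600971, 1.4509)–(0.346971, 0.600971, 1.4509)  len=0.6939
  (v4,v5,v2) [--+] → (-0.693942, 0, 1.4509)–(-0.346971, 0.600971, 1.4509)  len=0.6939
  (v5,v6,v2) [--+] → (-0.346971, -0.600971, 1.4509)–(-0.693942, 0, 1.4509)  len=0.6939
  (v6,v7,v2) [--+] → (0.346971, -0.600971, 1.4509)–(-0.346971, -0.600971, 1.4509)  len=0.6939
  (v7,v1,v2) [--+] → (0.693942, 0, 1.4509)–(0.346971, -0.600971, 1.4509)  len=0.6939

Chained into 1 loop(s):
  loop 1: 6 segments, perimeter = 4.1636
Total perimeter = 4.164

loops=1 perimeter=4.164


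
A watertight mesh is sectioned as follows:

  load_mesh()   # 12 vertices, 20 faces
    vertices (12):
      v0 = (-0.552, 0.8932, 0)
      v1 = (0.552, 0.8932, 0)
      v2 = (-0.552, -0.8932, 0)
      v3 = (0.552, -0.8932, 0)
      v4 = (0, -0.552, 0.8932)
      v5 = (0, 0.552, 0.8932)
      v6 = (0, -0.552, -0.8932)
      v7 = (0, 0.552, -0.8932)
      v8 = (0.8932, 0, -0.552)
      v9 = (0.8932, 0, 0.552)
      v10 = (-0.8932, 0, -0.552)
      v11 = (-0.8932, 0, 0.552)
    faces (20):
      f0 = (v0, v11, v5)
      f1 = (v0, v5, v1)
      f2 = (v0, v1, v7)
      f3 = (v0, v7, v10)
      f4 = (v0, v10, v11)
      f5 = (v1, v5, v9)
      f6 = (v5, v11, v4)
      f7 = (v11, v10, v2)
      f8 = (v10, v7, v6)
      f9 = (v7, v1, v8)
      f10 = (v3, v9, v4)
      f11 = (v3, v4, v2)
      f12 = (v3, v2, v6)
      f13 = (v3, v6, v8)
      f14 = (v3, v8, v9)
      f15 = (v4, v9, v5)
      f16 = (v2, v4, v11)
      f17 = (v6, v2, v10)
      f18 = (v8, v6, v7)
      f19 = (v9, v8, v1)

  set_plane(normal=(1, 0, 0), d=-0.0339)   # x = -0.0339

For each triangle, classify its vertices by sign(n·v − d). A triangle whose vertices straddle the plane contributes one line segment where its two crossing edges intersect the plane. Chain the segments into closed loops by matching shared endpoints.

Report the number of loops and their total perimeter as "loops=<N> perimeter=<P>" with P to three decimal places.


loops=1 perimeter=5.951

Straddling triangles (10 of 20):
  (v0,v11,v5) [--+] → (-0.0339, 0.53105, 0.88025)–(-0.0339, 0.572954, 0.838346)  len=0.0593
  (v0,v5,v1) [-++] → (-0.0339, 0.572954, 0.838346)–(-0.0339, 0.8932, 0)  len=0.8974
  (v0,v1,v7) [-++] → (-0.0339, 0.8932, 0)–(-0.0339, 0.572954, -0.838346)  len=0.8974
  (v0,v7,v10) [-+-] → (-0.0339, 0.572954, -0.838346)–(-0.0339, 0.53105, -0.88025)  len=0.0593
  (v5,v11,v4) [+-+] → (-0.0339, 0.53105, 0.88025)–(-0.0339, -0.53105, 0.88025)  len=1.0621
  (v10,v7,v6) [-++] → (-0.0339, 0.53105, -0.88025)–(-0.0339, -0.53105, -0.88025)  len=1.0621
  (v3,v4,v2) [++-] → (-0.0339, -0.572954, 0.838346)–(-0.0339, -0.8932, 0)  len=0.8974
  (v3,v2,v6) [+-+] → (-0.0339, -0.8932, 0)–(-0.0339, -0.572954, -0.838346)  len=0.8974
  (v2,v4,v11) [-+-] → (-0.0339, -0.572954, 0.838346)–(-0.0339, -0.53105, 0.88025)  len=0.0593
  (v6,v2,v10) [+--] → (-0.0339, -0.572954, -0.838346)–(-0.0339, -0.53105, -0.88025)  len=0.0593

Chained into 1 loop(s):
  loop 1: 10 segments, perimeter = 5.9510
Total perimeter = 5.951
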